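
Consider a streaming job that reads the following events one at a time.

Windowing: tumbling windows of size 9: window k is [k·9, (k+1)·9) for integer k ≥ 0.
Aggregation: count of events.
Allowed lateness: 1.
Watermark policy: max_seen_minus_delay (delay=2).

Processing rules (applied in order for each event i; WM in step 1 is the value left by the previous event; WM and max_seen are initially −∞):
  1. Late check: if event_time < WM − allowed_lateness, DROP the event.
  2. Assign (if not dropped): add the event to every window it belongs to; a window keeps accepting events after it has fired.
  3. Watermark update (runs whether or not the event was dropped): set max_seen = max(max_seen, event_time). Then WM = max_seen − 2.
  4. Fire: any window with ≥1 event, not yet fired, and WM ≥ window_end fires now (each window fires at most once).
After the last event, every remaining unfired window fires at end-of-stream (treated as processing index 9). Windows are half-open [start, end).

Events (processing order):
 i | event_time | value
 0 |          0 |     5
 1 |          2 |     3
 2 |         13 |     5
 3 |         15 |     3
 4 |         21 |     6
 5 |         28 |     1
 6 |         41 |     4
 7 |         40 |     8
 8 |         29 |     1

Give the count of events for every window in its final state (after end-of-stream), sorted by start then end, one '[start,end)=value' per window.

i=0 t=0 v=5: → [0,9); WM=-2
i=1 t=2 v=3: → [0,9); WM=0
i=2 t=13 v=5: → [9,18); WM=11; [0,9) fires=2
i=3 t=15 v=3: → [9,18); WM=13
i=4 t=21 v=6: → [18,27); WM=19; [9,18) fires=2
i=5 t=28 v=1: → [27,36); WM=26
i=6 t=41 v=4: → [36,45); WM=39; [18,27) fires=1 [27,36) fires=1
i=7 t=40 v=8: → [36,45); WM=39
i=8 t=29 v=1: DROP (t<39-1); WM=39

[0,9)=2 [9,18)=2 [18,27)=1 [27,36)=1 [36,45)=2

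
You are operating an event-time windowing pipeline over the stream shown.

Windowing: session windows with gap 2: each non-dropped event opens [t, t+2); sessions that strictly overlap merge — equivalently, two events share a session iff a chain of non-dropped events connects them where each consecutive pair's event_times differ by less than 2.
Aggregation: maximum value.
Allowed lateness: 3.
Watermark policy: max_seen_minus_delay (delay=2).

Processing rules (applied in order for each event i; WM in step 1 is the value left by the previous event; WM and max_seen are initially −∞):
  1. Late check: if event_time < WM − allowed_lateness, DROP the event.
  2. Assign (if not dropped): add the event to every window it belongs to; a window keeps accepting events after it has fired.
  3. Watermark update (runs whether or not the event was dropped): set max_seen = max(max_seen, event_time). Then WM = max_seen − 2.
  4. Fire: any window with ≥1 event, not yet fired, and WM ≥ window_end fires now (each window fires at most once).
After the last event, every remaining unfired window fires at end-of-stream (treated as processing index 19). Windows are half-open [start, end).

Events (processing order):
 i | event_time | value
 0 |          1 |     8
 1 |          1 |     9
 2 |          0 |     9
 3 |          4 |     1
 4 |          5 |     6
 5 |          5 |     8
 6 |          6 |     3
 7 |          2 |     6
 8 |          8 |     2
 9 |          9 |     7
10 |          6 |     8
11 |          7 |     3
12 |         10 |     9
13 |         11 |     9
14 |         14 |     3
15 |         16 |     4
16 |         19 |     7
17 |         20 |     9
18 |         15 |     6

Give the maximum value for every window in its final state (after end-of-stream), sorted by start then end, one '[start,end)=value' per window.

i=0 t=1 v=8: → [1,3); WM=-1
i=1 t=1 v=9: → [1,3); WM=-1
i=2 t=0 v=9: → [0,3); WM=-1
i=3 t=4 v=1: → [4,6); WM=2
i=4 t=5 v=6: → [4,7); WM=3
i=5 t=5 v=8: → [4,7); WM=3
i=6 t=6 v=3: → [4,8); WM=4
i=7 t=2 v=6: → [0,4); WM=4
i=8 t=8 v=2: → [8,10); WM=6
i=9 t=9 v=7: → [8,11); WM=7
i=10 t=6 v=8: → [4,8); WM=7
i=11 t=7 v=3: → [4,11); WM=7
i=12 t=10 v=9: → [4,12); WM=8
i=13 t=11 v=9: → [4,13); WM=9
i=14 t=14 v=3: → [14,16); WM=12
i=15 t=16 v=4: → [16,18); WM=14
i=16 t=19 v=7: → [19,21); WM=17
i=17 t=20 v=9: → [19,22); WM=18
i=18 t=15 v=6: → [14,18); WM=18

[0,4)=9 [4,13)=9 [14,18)=6 [19,22)=9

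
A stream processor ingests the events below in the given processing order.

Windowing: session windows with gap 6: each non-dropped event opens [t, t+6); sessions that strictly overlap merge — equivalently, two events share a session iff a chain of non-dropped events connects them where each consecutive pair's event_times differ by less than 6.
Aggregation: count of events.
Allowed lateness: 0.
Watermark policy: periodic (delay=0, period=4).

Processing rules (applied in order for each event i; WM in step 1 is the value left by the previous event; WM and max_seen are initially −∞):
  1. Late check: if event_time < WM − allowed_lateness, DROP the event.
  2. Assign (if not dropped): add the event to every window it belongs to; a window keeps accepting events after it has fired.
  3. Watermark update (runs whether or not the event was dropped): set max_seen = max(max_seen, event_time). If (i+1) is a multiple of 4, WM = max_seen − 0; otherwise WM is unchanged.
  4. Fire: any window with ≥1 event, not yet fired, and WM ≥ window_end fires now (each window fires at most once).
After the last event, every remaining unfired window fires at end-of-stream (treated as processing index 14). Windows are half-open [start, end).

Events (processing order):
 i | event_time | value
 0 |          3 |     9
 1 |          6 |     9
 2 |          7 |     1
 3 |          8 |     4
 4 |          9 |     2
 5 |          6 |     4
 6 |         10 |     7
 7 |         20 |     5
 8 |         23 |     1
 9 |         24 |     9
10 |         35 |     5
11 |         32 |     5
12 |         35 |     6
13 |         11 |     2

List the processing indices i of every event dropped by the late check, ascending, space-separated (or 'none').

5 13

i=0 t=3 v=9: → [3,9); WM=−∞
i=1 t=6 v=9: → [3,12); WM=−∞
i=2 t=7 v=1: → [3,13); WM=−∞
i=3 t=8 v=4: → [3,14); WM=8
i=4 t=9 v=2: → [3,15); WM=8
i=5 t=6 v=4: DROP (t<8-0); WM=8
i=6 t=10 v=7: → [3,16); WM=8
i=7 t=20 v=5: → [20,26); WM=20
i=8 t=23 v=1: → [20,29); WM=20
i=9 t=24 v=9: → [20,30); WM=20
i=10 t=35 v=5: → [35,41); WM=20
i=11 t=32 v=5: → [32,41); WM=35
i=12 t=35 v=6: → [32,41); WM=35
i=13 t=11 v=2: DROP (t<35-0); WM=35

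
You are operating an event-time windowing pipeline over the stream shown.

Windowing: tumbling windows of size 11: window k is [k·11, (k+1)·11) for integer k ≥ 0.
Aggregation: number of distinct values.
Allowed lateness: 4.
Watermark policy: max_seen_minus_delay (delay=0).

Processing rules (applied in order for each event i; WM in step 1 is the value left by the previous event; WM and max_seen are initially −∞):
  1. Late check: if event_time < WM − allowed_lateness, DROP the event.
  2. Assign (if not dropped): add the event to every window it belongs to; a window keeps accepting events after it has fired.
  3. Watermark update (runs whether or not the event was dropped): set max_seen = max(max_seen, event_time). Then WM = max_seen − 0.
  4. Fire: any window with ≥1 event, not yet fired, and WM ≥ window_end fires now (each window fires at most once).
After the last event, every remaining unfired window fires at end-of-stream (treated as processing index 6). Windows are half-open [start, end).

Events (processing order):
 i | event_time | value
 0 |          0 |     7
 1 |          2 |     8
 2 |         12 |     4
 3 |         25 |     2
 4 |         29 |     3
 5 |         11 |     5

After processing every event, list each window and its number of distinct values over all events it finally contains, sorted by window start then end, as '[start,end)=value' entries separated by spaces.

[0,11)=2 [11,22)=1 [22,33)=2

i=0 t=0 v=7: → [0,11); WM=0
i=1 t=2 v=8: → [0,11); WM=2
i=2 t=12 v=4: → [11,22); WM=12; [0,11) fires=2
i=3 t=25 v=2: → [22,33); WM=25; [11,22) fires=1
i=4 t=29 v=3: → [22,33); WM=29
i=5 t=11 v=5: DROP (t<29-4); WM=29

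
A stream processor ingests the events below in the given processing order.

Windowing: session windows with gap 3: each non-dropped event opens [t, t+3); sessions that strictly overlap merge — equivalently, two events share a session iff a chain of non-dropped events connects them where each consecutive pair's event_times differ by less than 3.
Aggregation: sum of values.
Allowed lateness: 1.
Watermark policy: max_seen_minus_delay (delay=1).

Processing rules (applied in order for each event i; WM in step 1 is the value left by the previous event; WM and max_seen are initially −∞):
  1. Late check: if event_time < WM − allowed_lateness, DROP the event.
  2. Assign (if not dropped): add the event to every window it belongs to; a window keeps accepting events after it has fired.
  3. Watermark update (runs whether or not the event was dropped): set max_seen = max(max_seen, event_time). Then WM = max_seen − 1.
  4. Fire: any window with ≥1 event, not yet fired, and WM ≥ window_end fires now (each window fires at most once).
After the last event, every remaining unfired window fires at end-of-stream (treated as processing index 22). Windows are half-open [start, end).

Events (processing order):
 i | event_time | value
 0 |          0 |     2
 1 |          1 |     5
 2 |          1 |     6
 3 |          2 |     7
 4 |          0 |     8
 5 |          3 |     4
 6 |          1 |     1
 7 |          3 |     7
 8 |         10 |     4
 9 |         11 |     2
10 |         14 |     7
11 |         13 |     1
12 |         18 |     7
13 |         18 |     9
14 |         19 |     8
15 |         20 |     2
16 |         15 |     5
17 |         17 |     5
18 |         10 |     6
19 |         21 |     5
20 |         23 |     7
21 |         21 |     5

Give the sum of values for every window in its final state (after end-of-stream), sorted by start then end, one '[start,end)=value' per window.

i=0 t=0 v=2: → [0,3); WM=-1
i=1 t=1 v=5: → [0,4); WM=0
i=2 t=1 v=6: → [0,4); WM=0
i=3 t=2 v=7: → [0,5); WM=1
i=4 t=0 v=8: → [0,5); WM=1
i=5 t=3 v=4: → [0,6); WM=2
i=6 t=1 v=1: → [0,6); WM=2
i=7 t=3 v=7: → [0,6); WM=2
i=8 t=10 v=4: → [10,13); WM=9
i=9 t=11 v=2: → [10,14); WM=10
i=10 t=14 v=7: → [14,17); WM=13
i=11 t=13 v=1: → [10,17); WM=13
i=12 t=18 v=7: → [18,21); WM=17
i=13 t=18 v=9: → [18,21); WM=17
i=14 t=19 v=8: → [18,22); WM=18
i=15 t=20 v=2: → [18,23); WM=19
i=16 t=15 v=5: DROP (t<19-1); WM=19
i=17 t=17 v=5: DROP (t<19-1); WM=19
i=18 t=10 v=6: DROP (t<19-1); WM=19
i=19 t=21 v=5: → [18,24); WM=20
i=20 t=23 v=7: → [18,26); WM=22
i=21 t=21 v=5: → [18,26); WM=22

[0,6)=40 [10,17)=14 [18,26)=43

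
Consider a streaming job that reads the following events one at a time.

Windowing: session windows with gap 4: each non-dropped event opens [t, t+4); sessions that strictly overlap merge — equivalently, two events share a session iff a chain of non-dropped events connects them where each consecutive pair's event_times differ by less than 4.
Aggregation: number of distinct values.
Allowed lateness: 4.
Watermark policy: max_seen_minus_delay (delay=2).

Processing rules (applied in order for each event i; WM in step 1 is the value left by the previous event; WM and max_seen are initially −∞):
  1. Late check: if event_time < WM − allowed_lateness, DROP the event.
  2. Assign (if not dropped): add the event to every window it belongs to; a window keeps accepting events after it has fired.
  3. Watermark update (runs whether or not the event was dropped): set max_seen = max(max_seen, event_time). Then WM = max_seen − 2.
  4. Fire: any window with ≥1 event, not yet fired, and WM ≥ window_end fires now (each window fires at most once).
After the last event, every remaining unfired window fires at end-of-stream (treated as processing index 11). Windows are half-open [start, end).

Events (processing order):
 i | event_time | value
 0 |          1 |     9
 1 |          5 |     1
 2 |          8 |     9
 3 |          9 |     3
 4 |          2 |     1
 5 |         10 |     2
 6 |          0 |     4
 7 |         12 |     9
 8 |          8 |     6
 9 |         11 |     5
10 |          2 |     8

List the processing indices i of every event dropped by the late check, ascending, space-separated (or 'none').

4 6 10

i=0 t=1 v=9: → [1,5); WM=-1
i=1 t=5 v=1: → [5,9); WM=3
i=2 t=8 v=9: → [5,12); WM=6
i=3 t=9 v=3: → [5,13); WM=7
i=4 t=2 v=1: DROP (t<7-4); WM=7
i=5 t=10 v=2: → [5,14); WM=8
i=6 t=0 v=4: DROP (t<8-4); WM=8
i=7 t=12 v=9: → [5,16); WM=10
i=8 t=8 v=6: → [5,16); WM=10
i=9 t=11 v=5: → [5,16); WM=10
i=10 t=2 v=8: DROP (t<10-4); WM=10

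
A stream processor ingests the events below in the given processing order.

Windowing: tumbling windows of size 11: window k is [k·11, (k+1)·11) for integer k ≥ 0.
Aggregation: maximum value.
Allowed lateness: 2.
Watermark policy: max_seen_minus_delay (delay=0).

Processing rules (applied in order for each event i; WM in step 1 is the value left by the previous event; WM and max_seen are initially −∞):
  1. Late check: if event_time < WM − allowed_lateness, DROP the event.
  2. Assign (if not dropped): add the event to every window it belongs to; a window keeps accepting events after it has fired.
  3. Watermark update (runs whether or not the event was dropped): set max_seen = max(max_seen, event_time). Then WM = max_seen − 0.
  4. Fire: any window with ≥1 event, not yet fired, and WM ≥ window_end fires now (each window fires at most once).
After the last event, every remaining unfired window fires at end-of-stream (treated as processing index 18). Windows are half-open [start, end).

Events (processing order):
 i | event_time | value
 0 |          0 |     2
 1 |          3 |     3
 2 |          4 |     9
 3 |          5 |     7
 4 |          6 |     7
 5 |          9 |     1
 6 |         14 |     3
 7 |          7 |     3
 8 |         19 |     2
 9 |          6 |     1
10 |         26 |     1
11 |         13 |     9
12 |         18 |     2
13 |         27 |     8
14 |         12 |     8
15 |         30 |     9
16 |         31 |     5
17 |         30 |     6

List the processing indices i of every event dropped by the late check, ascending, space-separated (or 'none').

7 9 11 12 14

i=0 t=0 v=2: → [0,11); WM=0
i=1 t=3 v=3: → [0,11); WM=3
i=2 t=4 v=9: → [0,11); WM=4
i=3 t=5 v=7: → [0,11); WM=5
i=4 t=6 v=7: → [0,11); WM=6
i=5 t=9 v=1: → [0,11); WM=9
i=6 t=14 v=3: → [11,22); WM=14; [0,11) fires=9
i=7 t=7 v=3: DROP (t<14-2); WM=14
i=8 t=19 v=2: → [11,22); WM=19
i=9 t=6 v=1: DROP (t<19-2); WM=19
i=10 t=26 v=1: → [22,33); WM=26; [11,22) fires=3
i=11 t=13 v=9: DROP (t<26-2); WM=26
i=12 t=18 v=2: DROP (t<26-2); WM=26
i=13 t=27 v=8: → [22,33); WM=27
i=14 t=12 v=8: DROP (t<27-2); WM=27
i=15 t=30 v=9: → [22,33); WM=30
i=16 t=31 v=5: → [22,33); WM=31
i=17 t=30 v=6: → [22,33); WM=31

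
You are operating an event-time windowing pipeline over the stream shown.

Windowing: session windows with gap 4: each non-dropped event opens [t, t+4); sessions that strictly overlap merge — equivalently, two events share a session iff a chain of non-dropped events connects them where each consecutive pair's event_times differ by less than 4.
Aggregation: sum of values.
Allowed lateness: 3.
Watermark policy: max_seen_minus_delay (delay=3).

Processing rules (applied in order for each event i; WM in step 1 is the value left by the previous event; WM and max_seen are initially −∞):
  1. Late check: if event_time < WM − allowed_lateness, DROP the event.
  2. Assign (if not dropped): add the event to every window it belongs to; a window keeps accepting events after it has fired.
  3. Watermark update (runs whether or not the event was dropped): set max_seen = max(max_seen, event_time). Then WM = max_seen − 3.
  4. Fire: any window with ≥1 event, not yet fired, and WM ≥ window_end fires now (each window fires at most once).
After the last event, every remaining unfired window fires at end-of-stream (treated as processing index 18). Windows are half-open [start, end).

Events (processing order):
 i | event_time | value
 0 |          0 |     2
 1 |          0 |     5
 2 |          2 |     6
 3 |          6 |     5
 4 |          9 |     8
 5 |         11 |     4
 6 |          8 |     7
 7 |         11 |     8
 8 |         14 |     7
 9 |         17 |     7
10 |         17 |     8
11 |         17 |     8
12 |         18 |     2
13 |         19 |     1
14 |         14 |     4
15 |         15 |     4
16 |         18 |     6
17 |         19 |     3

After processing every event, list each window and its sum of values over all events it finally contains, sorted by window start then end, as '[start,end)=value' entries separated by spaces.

i=0 t=0 v=2: → [0,4); WM=-3
i=1 t=0 v=5: → [0,4); WM=-3
i=2 t=2 v=6: → [0,6); WM=-1
i=3 t=6 v=5: → [6,10); WM=3
i=4 t=9 v=8: → [6,13); WM=6
i=5 t=11 v=4: → [6,15); WM=8
i=6 t=8 v=7: → [6,15); WM=8
i=7 t=11 v=8: → [6,15); WM=8
i=8 t=14 v=7: → [6,18); WM=11
i=9 t=17 v=7: → [6,21); WM=14
i=10 t=17 v=8: → [6,21); WM=14
i=11 t=17 v=8: → [6,21); WM=14
i=12 t=18 v=2: → [6,22); WM=15
i=13 t=19 v=1: → [6,23); WM=16
i=14 t=14 v=4: → [6,23); WM=16
i=15 t=15 v=4: → [6,23); WM=16
i=16 t=18 v=6: → [6,23); WM=16
i=17 t=19 v=3: → [6,23); WM=16

[0,6)=13 [6,23)=82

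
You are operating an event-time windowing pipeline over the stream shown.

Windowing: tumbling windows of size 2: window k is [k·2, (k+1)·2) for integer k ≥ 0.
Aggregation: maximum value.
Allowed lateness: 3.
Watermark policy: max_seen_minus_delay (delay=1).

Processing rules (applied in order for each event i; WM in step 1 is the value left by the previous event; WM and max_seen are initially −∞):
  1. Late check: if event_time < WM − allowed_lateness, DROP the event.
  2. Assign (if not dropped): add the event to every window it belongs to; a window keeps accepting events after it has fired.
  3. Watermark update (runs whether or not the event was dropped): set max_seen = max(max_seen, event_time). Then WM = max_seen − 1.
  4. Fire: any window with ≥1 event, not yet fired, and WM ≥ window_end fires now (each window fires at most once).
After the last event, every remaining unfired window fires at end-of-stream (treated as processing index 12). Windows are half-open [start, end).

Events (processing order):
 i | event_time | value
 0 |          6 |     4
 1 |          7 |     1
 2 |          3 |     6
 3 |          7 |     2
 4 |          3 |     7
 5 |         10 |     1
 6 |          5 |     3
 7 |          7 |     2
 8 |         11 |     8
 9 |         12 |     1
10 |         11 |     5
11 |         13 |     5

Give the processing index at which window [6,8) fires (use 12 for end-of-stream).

i=0 t=6 v=4: → [6,8); WM=5
i=1 t=7 v=1: → [6,8); WM=6
i=2 t=3 v=6: → [2,4); WM=6; [2,4) fires=6
i=3 t=7 v=2: → [6,8); WM=6
i=4 t=3 v=7: → [2,4); WM=6
i=5 t=10 v=1: → [10,12); WM=9; [6,8) fires=4
i=6 t=5 v=3: DROP (t<9-3); WM=9
i=7 t=7 v=2: → [6,8); WM=9
i=8 t=11 v=8: → [10,12); WM=10
i=9 t=12 v=1: → [12,14); WM=11
i=10 t=11 v=5: → [10,12); WM=11
i=11 t=13 v=5: → [12,14); WM=12; [10,12) fires=8

5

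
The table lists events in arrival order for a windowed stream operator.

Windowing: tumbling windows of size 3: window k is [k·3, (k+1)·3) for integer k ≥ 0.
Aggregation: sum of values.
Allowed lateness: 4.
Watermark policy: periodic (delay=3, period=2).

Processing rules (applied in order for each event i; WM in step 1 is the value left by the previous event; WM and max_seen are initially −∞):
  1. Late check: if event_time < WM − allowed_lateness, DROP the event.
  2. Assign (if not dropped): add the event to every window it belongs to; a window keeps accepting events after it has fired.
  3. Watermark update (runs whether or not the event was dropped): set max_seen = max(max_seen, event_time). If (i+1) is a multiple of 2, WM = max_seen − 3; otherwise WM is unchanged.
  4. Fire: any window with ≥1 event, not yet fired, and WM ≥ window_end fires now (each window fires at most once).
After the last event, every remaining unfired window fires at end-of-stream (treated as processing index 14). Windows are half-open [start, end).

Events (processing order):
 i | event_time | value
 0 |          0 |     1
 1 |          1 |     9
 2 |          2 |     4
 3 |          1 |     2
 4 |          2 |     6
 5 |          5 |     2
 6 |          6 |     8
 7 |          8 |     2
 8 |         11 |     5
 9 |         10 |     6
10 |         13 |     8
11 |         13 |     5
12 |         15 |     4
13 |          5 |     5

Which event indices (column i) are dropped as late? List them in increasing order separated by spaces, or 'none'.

13

i=0 t=0 v=1: → [0,3); WM=−∞
i=1 t=1 v=9: → [0,3); WM=-2
i=2 t=2 v=4: → [0,3); WM=-2
i=3 t=1 v=2: → [0,3); WM=-1
i=4 t=2 v=6: → [0,3); WM=-1
i=5 t=5 v=2: → [3,6); WM=2
i=6 t=6 v=8: → [6,9); WM=2
i=7 t=8 v=2: → [6,9); WM=5; [0,3) fires=22
i=8 t=11 v=5: → [9,12); WM=5
i=9 t=10 v=6: → [9,12); WM=8; [3,6) fires=2
i=10 t=13 v=8: → [12,15); WM=8
i=11 t=13 v=5: → [12,15); WM=10; [6,9) fires=10
i=12 t=15 v=4: → [15,18); WM=10
i=13 t=5 v=5: DROP (t<10-4); WM=12; [9,12) fires=11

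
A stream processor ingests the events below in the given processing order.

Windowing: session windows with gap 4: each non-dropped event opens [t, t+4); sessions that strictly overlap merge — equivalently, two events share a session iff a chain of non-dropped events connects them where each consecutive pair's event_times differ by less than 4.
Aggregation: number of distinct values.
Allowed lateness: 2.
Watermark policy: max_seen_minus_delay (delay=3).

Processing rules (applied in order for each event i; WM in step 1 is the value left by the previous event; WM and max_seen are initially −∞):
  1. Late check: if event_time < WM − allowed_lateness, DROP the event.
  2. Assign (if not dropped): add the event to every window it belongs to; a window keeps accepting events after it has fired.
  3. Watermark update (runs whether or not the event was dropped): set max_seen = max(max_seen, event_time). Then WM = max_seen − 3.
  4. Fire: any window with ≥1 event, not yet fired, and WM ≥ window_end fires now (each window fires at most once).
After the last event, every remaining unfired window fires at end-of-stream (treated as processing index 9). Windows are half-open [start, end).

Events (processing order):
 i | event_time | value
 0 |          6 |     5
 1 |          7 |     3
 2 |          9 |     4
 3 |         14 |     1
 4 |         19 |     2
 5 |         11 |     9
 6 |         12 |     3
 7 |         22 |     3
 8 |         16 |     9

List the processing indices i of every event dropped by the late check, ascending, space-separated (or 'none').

i=0 t=6 v=5: → [6,10); WM=3
i=1 t=7 v=3: → [6,11); WM=4
i=2 t=9 v=4: → [6,13); WM=6
i=3 t=14 v=1: → [14,18); WM=11
i=4 t=19 v=2: → [19,23); WM=16
i=5 t=11 v=9: DROP (t<16-2); WM=16
i=6 t=12 v=3: DROP (t<16-2); WM=16
i=7 t=22 v=3: → [19,26); WM=19
i=8 t=16 v=9: DROP (t<19-2); WM=19

5 6 8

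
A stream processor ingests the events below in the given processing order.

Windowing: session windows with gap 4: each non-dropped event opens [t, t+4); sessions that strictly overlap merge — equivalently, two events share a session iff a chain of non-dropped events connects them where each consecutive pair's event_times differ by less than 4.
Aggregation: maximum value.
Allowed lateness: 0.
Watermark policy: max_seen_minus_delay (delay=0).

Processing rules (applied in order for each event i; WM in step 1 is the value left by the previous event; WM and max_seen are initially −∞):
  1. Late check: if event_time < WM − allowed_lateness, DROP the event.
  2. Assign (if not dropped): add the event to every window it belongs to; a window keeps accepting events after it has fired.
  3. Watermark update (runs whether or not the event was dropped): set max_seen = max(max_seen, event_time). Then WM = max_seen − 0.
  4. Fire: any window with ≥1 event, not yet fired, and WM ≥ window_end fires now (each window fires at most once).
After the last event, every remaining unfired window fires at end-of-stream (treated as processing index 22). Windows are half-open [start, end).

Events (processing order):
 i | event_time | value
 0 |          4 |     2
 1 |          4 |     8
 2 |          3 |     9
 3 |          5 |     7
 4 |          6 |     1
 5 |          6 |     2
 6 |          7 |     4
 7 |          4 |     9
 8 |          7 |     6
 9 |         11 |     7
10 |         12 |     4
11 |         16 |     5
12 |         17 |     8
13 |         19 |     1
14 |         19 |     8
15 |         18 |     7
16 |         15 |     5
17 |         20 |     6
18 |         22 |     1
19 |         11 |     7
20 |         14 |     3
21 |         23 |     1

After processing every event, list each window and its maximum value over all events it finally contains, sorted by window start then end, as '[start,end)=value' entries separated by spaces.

i=0 t=4 v=2: → [4,8); WM=4
i=1 t=4 v=8: → [4,8); WM=4
i=2 t=3 v=9: DROP (t<4-0); WM=4
i=3 t=5 v=7: → [4,9); WM=5
i=4 t=6 v=1: → [4,10); WM=6
i=5 t=6 v=2: → [4,10); WM=6
i=6 t=7 v=4: → [4,11); WM=7
i=7 t=4 v=9: DROP (t<7-0); WM=7
i=8 t=7 v=6: → [4,11); WM=7
i=9 t=11 v=7: → [11,15); WM=11
i=10 t=12 v=4: → [11,16); WM=12
i=11 t=16 v=5: → [16,20); WM=16
i=12 t=17 v=8: → [16,21); WM=17
i=13 t=19 v=1: → [16,23); WM=19
i=14 t=19 v=8: → [16,23); WM=19
i=15 t=18 v=7: DROP (t<19-0); WM=19
i=16 t=15 v=5: DROP (t<19-0); WM=19
i=17 t=20 v=6: → [16,24); WM=20
i=18 t=22 v=1: → [16,26); WM=22
i=19 t=11 v=7: DROP (t<22-0); WM=22
i=20 t=14 v=3: DROP (t<22-0); WM=22
i=21 t=23 v=1: → [16,27); WM=23

[4,11)=8 [11,16)=7 [16,27)=8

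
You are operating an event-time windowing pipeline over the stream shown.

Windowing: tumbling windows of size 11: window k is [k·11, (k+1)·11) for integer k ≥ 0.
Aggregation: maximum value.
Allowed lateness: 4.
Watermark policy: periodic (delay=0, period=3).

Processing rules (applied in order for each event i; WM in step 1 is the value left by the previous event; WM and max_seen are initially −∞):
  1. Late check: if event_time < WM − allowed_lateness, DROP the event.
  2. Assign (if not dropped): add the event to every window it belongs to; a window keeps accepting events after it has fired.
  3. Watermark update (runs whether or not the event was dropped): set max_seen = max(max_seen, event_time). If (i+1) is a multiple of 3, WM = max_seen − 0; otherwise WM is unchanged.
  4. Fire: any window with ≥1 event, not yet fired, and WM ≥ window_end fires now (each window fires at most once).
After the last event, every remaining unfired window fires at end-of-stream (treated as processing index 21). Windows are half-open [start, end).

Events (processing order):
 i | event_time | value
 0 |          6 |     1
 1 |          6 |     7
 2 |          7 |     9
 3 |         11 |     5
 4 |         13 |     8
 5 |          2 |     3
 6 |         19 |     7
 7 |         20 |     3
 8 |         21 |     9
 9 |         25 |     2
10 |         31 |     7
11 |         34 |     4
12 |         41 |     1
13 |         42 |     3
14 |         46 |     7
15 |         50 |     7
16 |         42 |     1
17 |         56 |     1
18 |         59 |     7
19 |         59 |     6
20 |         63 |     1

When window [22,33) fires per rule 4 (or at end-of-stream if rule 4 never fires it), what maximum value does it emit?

i=0 t=6 v=1: → [0,11); WM=−∞
i=1 t=6 v=7: → [0,11); WM=−∞
i=2 t=7 v=9: → [0,11); WM=7
i=3 t=11 v=5: → [11,22); WM=7
i=4 t=13 v=8: → [11,22); WM=7
i=5 t=2 v=3: DROP (t<7-4); WM=13; [0,11) fires=9
i=6 t=19 v=7: → [11,22); WM=13
i=7 t=20 v=3: → [11,22); WM=13
i=8 t=21 v=9: → [11,22); WM=21
i=9 t=25 v=2: → [22,33); WM=21
i=10 t=31 v=7: → [22,33); WM=21
i=11 t=34 v=4: → [33,44); WM=34; [11,22) fires=9 [22,33) fires=7
i=12 t=41 v=1: → [33,44); WM=34
i=13 t=42 v=3: → [33,44); WM=34
i=14 t=46 v=7: → [44,55); WM=46; [33,44) fires=4
i=15 t=50 v=7: → [44,55); WM=46
i=16 t=42 v=1: → [33,44); WM=46
i=17 t=56 v=1: → [55,66); WM=56; [44,55) fires=7
i=18 t=59 v=7: → [55,66); WM=56
i=19 t=59 v=6: → [55,66); WM=56
i=20 t=63 v=1: → [55,66); WM=63

7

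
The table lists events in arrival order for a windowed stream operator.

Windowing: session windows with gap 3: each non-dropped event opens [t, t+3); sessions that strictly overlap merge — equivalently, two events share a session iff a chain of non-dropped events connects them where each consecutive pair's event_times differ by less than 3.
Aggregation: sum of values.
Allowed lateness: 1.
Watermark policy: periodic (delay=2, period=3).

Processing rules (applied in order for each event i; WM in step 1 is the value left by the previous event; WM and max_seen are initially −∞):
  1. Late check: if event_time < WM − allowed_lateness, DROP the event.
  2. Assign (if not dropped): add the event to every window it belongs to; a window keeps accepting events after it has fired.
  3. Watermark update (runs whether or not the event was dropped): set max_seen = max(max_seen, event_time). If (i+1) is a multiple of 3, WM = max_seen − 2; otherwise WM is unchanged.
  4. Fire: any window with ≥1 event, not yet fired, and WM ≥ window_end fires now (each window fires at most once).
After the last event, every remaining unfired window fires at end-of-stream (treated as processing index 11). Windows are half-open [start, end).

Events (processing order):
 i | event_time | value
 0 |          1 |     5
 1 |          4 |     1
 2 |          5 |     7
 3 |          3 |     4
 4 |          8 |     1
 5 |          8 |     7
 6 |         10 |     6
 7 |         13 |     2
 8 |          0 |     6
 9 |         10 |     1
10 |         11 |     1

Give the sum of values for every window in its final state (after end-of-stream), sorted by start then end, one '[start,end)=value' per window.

[1,8)=17 [8,16)=18

i=0 t=1 v=5: → [1,4); WM=−∞
i=1 t=4 v=1: → [4,7); WM=−∞
i=2 t=5 v=7: → [4,8); WM=3
i=3 t=3 v=4: → [1,8); WM=3
i=4 t=8 v=1: → [8,11); WM=3
i=5 t=8 v=7: → [8,11); WM=6
i=6 t=10 v=6: → [8,13); WM=6
i=7 t=13 v=2: → [13,16); WM=6
i=8 t=0 v=6: DROP (t<6-1); WM=11
i=9 t=10 v=1: → [8,13); WM=11
i=10 t=11 v=1: → [8,16); WM=11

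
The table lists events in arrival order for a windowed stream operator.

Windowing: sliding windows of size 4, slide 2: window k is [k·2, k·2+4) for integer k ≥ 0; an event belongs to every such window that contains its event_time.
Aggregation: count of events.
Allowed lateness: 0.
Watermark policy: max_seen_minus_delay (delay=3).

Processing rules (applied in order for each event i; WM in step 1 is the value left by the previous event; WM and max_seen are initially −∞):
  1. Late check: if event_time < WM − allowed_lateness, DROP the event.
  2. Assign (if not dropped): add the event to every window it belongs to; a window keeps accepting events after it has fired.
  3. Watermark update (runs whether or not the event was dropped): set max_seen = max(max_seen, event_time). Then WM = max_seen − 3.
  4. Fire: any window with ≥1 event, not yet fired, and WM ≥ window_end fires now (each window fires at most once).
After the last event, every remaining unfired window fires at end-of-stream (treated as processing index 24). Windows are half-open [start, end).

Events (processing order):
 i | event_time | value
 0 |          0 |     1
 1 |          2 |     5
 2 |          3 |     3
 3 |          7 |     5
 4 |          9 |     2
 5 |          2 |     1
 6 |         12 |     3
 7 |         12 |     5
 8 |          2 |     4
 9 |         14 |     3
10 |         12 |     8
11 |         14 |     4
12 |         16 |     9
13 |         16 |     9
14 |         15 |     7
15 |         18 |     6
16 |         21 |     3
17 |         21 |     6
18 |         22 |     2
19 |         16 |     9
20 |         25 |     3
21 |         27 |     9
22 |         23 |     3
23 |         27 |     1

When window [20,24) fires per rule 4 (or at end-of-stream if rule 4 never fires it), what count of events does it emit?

3

i=0 t=0 v=1: → [0,4); WM=-3
i=1 t=2 v=5: → [2,6),[0,4); WM=-1
i=2 t=3 v=3: → [2,6),[0,4); WM=0
i=3 t=7 v=5: → [6,10),[4,8); WM=4; [0,4) fires=3
i=4 t=9 v=2: → [8,12),[6,10); WM=6; [2,6) fires=2
i=5 t=2 v=1: DROP (t<6-0); WM=6
i=6 t=12 v=3: → [12,16),[10,14); WM=9; [4,8) fires=1
i=7 t=12 v=5: → [12,16),[10,14); WM=9
i=8 t=2 v=4: DROP (t<9-0); WM=9
i=9 t=14 v=3: → [14,18),[12,16); WM=11; [6,10) fires=2
i=10 t=12 v=8: → [12,16),[10,14); WM=11
i=11 t=14 v=4: → [14,18),[12,16); WM=11
i=12 t=16 v=9: → [16,20),[14,18); WM=13; [8,12) fires=1
i=13 t=16 v=9: → [16,20),[14,18); WM=13
i=14 t=15 v=7: → [14,18),[12,16); WM=13
i=15 t=18 v=6: → [18,22),[16,20); WM=15; [10,14) fires=3
i=16 t=21 v=3: → [20,24),[18,22); WM=18; [12,16) fires=6 [14,18) fires=5
i=17 t=21 v=6: → [20,24),[18,22); WM=18
i=18 t=22 v=2: → [22,26),[20,24); WM=19
i=19 t=16 v=9: DROP (t<19-0); WM=19
i=20 t=25 v=3: → [24,28),[22,26); WM=22; [16,20) fires=3 [18,22) fires=3
i=21 t=27 v=9: → [26,30),[24,28); WM=24; [20,24) fires=3
i=22 t=23 v=3: DROP (t<24-0); WM=24
i=23 t=27 v=1: → [26,30),[24,28); WM=24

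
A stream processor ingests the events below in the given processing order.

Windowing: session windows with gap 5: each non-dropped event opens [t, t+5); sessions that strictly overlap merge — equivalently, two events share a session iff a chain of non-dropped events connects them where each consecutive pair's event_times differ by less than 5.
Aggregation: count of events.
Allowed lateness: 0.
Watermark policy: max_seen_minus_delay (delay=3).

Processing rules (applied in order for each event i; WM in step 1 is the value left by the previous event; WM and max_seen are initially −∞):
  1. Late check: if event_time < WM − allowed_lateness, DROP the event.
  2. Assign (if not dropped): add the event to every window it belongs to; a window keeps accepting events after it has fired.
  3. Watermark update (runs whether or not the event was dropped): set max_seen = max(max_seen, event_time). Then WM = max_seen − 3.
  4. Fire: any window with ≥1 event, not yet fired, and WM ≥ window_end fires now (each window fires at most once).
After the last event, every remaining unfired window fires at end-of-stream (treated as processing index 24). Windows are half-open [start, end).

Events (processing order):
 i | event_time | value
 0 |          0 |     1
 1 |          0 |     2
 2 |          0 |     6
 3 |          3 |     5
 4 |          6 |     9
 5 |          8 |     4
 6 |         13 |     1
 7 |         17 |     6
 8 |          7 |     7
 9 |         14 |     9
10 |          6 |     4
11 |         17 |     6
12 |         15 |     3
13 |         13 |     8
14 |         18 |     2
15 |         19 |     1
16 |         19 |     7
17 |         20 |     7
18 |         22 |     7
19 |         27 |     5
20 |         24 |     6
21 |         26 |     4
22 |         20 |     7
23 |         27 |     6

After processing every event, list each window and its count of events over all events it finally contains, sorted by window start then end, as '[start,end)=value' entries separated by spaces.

i=0 t=0 v=1: → [0,5); WM=-3
i=1 t=0 v=2: → [0,5); WM=-3
i=2 t=0 v=6: → [0,5); WM=-3
i=3 t=3 v=5: → [0,8); WM=0
i=4 t=6 v=9: → [0,11); WM=3
i=5 t=8 v=4: → [0,13); WM=5
i=6 t=13 v=1: → [13,18); WM=10
i=7 t=17 v=6: → [13,22); WM=14
i=8 t=7 v=7: DROP (t<14-0); WM=14
i=9 t=14 v=9: → [13,22); WM=14
i=10 t=6 v=4: DROP (t<14-0); WM=14
i=11 t=17 v=6: → [13,22); WM=14
i=12 t=15 v=3: → [13,22); WM=14
i=13 t=13 v=8: DROP (t<14-0); WM=14
i=14 t=18 v=2: → [13,23); WM=15
i=15 t=19 v=1: → [13,24); WM=16
i=16 t=19 v=7: → [13,24); WM=16
i=17 t=20 v=7: → [13,25); WM=17
i=18 t=22 v=7: → [13,27); WM=19
i=19 t=27 v=5: → [27,32); WM=24
i=20 t=24 v=6: → [13,32); WM=24
i=21 t=26 v=4: → [13,32); WM=24
i=22 t=20 v=7: DROP (t<24-0); WM=24
i=23 t=27 v=6: → [13,32); WM=24

[0,13)=6 [13,32)=14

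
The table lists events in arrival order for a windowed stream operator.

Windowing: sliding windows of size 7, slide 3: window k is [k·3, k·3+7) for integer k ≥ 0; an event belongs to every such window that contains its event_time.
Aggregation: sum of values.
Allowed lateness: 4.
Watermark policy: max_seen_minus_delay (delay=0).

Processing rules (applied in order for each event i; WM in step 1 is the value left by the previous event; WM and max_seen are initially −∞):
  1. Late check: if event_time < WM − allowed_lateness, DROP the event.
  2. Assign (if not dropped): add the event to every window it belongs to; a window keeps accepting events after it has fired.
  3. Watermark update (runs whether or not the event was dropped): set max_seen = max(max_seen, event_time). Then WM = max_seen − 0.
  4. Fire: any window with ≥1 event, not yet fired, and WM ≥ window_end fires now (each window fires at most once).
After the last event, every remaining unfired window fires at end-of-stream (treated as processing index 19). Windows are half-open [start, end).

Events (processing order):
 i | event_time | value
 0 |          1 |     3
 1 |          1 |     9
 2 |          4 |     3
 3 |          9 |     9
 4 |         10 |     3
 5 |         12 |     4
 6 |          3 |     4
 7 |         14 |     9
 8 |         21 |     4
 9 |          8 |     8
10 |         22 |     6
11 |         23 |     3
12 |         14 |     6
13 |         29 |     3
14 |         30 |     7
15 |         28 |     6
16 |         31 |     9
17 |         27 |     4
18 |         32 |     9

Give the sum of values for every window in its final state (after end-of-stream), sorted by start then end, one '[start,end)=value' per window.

[0,7)=15 [3,10)=12 [6,13)=16 [9,16)=25 [12,19)=13 [15,22)=4 [18,25)=13 [21,28)=17 [24,31)=20 [27,34)=38 [30,37)=25

i=0 t=1 v=3: → [0,7); WM=1
i=1 t=1 v=9: → [0,7); WM=1
i=2 t=4 v=3: → [3,10),[0,7); WM=4
i=3 t=9 v=9: → [9,16),[6,13),[3,10); WM=9; [0,7) fires=15
i=4 t=10 v=3: → [9,16),[6,13); WM=10; [3,10) fires=12
i=5 t=12 v=4: → [12,19),[9,16),[6,13); WM=12
i=6 t=3 v=4: DROP (t<12-4); WM=12
i=7 t=14 v=9: → [12,19),[9,16); WM=14; [6,13) fires=16
i=8 t=21 v=4: → [21,28),[18,25),[15,22); WM=21; [9,16) fires=25 [12,19) fires=13
i=9 t=8 v=8: DROP (t<21-4); WM=21
i=10 t=22 v=6: → [21,28),[18,25); WM=22; [15,22) fires=4
i=11 t=23 v=3: → [21,28),[18,25); WM=23
i=12 t=14 v=6: DROP (t<23-4); WM=23
i=13 t=29 v=3: → [27,34),[24,31); WM=29; [18,25) fires=13 [21,28) fires=13
i=14 t=30 v=7: → [30,37),[27,34),[24,31); WM=30
i=15 t=28 v=6: → [27,34),[24,31); WM=30
i=16 t=31 v=9: → [30,37),[27,34); WM=31; [24,31) fires=16
i=17 t=27 v=4: → [27,34),[24,31),[21,28); WM=31
i=18 t=32 v=9: → [30,37),[27,34); WM=32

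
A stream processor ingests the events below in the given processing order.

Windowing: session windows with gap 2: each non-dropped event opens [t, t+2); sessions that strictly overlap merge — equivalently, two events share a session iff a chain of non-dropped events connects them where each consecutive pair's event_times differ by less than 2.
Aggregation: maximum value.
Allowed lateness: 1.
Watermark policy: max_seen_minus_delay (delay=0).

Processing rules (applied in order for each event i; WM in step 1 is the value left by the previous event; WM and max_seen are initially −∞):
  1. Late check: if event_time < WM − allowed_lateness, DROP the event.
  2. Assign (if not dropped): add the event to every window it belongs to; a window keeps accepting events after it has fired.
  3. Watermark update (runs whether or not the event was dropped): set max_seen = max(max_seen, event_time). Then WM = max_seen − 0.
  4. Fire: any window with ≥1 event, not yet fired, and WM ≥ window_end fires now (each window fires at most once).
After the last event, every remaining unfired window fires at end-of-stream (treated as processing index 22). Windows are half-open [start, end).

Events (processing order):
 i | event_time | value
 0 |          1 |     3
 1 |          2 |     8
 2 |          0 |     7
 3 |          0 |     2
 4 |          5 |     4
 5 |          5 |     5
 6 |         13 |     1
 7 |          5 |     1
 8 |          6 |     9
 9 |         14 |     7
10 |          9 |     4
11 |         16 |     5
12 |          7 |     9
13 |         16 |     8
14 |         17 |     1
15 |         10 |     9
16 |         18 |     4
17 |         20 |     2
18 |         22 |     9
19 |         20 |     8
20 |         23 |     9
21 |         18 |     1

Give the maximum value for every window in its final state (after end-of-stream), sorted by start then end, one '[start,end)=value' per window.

[1,4)=8 [5,7)=5 [13,16)=7 [16,20)=8 [20,22)=2 [22,25)=9

i=0 t=1 v=3: → [1,3); WM=1
i=1 t=2 v=8: → [1,4); WM=2
i=2 t=0 v=7: DROP (t<2-1); WM=2
i=3 t=0 v=2: DROP (t<2-1); WM=2
i=4 t=5 v=4: → [5,7); WM=5
i=5 t=5 v=5: → [5,7); WM=5
i=6 t=13 v=1: → [13,15); WM=13
i=7 t=5 v=1: DROP (t<13-1); WM=13
i=8 t=6 v=9: DROP (t<13-1); WM=13
i=9 t=14 v=7: → [13,16); WM=14
i=10 t=9 v=4: DROP (t<14-1); WM=14
i=11 t=16 v=5: → [16,18); WM=16
i=12 t=7 v=9: DROP (t<16-1); WM=16
i=13 t=16 v=8: → [16,18); WM=16
i=14 t=17 v=1: → [16,19); WM=17
i=15 t=10 v=9: DROP (t<17-1); WM=17
i=16 t=18 v=4: → [16,20); WM=18
i=17 t=20 v=2: → [20,22); WM=20
i=18 t=22 v=9: → [22,24); WM=22
i=19 t=20 v=8: DROP (t<22-1); WM=22
i=20 t=23 v=9: → [22,25); WM=23
i=21 t=18 v=1: DROP (t<23-1); WM=23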